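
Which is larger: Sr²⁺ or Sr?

Forming Sr²⁺ removes 2 electrons from Sr. Fewer electrons for the same nuclear charge means less shielding and a higher Z_eff on the remaining electrons, and for main-group metals the entire outer shell is lost.
A cation is smaller than its parent atom: Sr²⁺ < Sr.

Sr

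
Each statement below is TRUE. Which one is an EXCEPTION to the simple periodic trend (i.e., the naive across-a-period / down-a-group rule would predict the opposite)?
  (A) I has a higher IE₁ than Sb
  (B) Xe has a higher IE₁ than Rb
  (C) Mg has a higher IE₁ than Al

(C)

The general trend: IE₁ increases across a period and decreases down a group.
(A) I (period 5, group 17) vs Sb (period 5, group 15): the stated order agrees with the simple trend.
(B) Xe (period 5, group 18) vs Rb (period 5, group 1): the stated order agrees with the simple trend.
(C) Mg (period 3, group 2) vs Al (period 3, group 13): the stated order contradicts the simple trend.
The exception is (C): Al's single 3p electron is easier to remove than one from Mg's filled 3s².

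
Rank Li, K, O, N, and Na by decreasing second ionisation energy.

Li > Na > O > K > N

The second ionization energy removes an electron from the +1 ion. For each element: Li⁺ is the bare [He] core; K⁺ is the bare [Ar] core; O⁺ still has 5 valence electrons; N⁺ still has 4 valence electrons; Na⁺ is the bare [Ne] core.
Usually core removal costs more than valence removal, but here the competition is close: a tightly held n=2 valence electron can cost more to remove than an n=3 core electron, so the actual values have to decide it.
Valence configurations: O⁺ [He]2s²2p³, N⁺ [He]2s²2p².
Approximate IE_2 values (kJ/mol): Li 7298, K 3052, O 3388, N 2856, Na 4562.
Hence IE_2: N < K < O < Na < Li.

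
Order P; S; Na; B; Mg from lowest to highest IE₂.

Mg < P < S < B < Na

Consider each +1 ion: P⁺ still has 4 valence electrons; S⁺ still has 5 valence electrons; Na⁺ is the bare [Ne] core; B⁺ still has 2 valence electrons; Mg⁺ still has 1 valence electron.
Core electrons are held far more tightly than valence electrons, so Na tops the IE_2 order.
Valence configurations: P⁺ [Ne]3s²3p², S⁺ [Ne]3s²3p³, B⁺ [He]2s², Mg⁺ [Ne]3s¹.
Approximate IE_2 values (kJ/mol): P 1907, S 2252, Na 4562, B 2427, Mg 1451.
Putting it together, IE_2: Mg < P < S < B < Na.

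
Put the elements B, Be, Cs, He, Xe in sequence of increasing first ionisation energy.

He is in period 1, group 18; Be is in period 2, group 2; B is in period 2, group 13; Xe is in period 5, group 18; Cs is in period 6, group 1.
Removing the outermost electron gets harder across a period and easier down a group.
Neither a single period nor a single group — weigh both effects.
B > Cs: both effects reinforce here, so B is clearly the higher of the two.
Be > B: this pair runs against the simple trend — see the exception note.
Xe > Be: the two effects oppose for this pair; the across-period effect wins (1170 vs 900 kJ/mol).
He > Xe: He sits above Xe in group 18, so the down-group effect alone puts He higher.
Note the exception: Be has a higher first ionization energy than B, contrary to the simple trend — removing B's lone 2p electron is easier than breaking Be's filled 2s².
Approximate values (kJ/mol): He 2372, Be 900, B 801, Xe 1170, Cs 376.
So from lowest to highest: Cs < B < Be < Xe < He.

Cs < B < Be < Xe < He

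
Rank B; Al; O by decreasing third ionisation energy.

After 2 electrons have been removed, what remains? B²⁺ still has 1 valence electron; Al²⁺ still has 1 valence electron; O²⁺ still has 4 valence electrons.
All are still removing valence electrons, so compare the +2 ions as you would atoms: IE_3 generally rises across a period (higher Z_eff) and falls down a group (larger shell), subject to the usual subshell exceptions.
Valence configurations: B²⁺ [He]2s¹, Al²⁺ [Ne]3s¹, O²⁺ [He]2s²2p².
Approximate IE_3 values (kJ/mol): B 3660, Al 2745, O 5300.
Hence IE_3: Al < B < O.

O > B > Al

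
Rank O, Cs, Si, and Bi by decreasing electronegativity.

O, Bi, Si, Cs

Electronegativity increases across a period and decreases down a group, tracking effective nuclear charge and atomic size.
These span different periods and groups, so the two trends combine.
Si > Cs: relative to Cs, both the across-period and down-group shifts push Si's electronegativity up.
Bi > Si: the two effects oppose for this pair; the across-period effect wins (2.02 vs 1.90).
O > Bi: both effects reinforce here, so O is clearly the higher of the two.
Approximate values (Pauling): O 3.44, Si 1.90, Cs 0.79, Bi 2.02.
So from highest to lowest: O > Bi > Si > Cs.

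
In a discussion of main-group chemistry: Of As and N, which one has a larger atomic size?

N is in period 2, group 15; As is in period 4, group 15.
Atomic radius shrinks across a period as nuclear charge pulls the same shell inward, and grows down a group as new shells are added.
All are in group 15, so atomic radius increases down the group.
So As has the larger atomic size (As > N).

As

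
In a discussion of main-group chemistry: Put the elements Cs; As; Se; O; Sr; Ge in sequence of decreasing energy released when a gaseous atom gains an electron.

O is in period 2, group 16; Ge is in period 4, group 14; As is in period 4, group 15; Se is in period 4, group 16; Sr is in period 5, group 2; Cs is in period 6, group 1.
EA tends to increase across a period and decrease down a group, though the pattern is less regular than for IE or radius.
These span different periods and groups, so the two trends combine.
Cs > Sr: this pair runs against the simple trend — see the exception note.
As > Cs: both effects reinforce here, so As is clearly the higher of the two.
Ge > As: this pair runs against the simple trend — see the exception note.
O > Ge: both effects reinforce here, so O is clearly the higher of the two.
Se > O: this pair runs against the simple trend — see the exception note.
Note the exception: Cs has a higher electron affinity than Sr, contrary to the simple trend — adding an electron to Sr (ns²) has to open a new, higher-energy np subshell, which is unfavourable.
Note the exception: Ge has a higher electron affinity than As, contrary to the simple trend — adding an electron to As's half-filled 4p³ is unfavourable, so Ge (4p²) has the more exothermic EA.
Note the exception: Se has a higher electron affinity than O, contrary to the simple trend — O's compact 2p subshell gives strong electron–electron repulsion on the added electron.
Approximate values (kJ/mol): O 141, Ge 119, As 78, Se 195, Sr 5, Cs 46.
So from highest to lowest: Se > O > Ge > As > Cs > Sr.

Se > O > Ge > As > Cs > Sr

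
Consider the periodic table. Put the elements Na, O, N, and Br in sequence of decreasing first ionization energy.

N > O > Br > Na

N is in period 2, group 15; O is in period 2, group 16; Na is in period 3, group 1; Br is in period 4, group 17.
First ionization energy rises across a period (greater Z_eff holds electrons more tightly) and falls down a group (valence electrons are farther from the nucleus).
Here both period and group differ, so the two effects have to be weighed against each other.
Br > Na: period and group pull opposite ways; the across-period shift dominates (1140 vs 496 kJ/mol).
O > Br: the two effects oppose for this pair; the down-group effect wins (1314 vs 1140 kJ/mol).
N > O: this pair runs against the simple trend — see the exception note.
Note the exception: N has a higher first ionization energy than O, contrary to the simple trend — pairing an electron in O's 2p⁴ costs repulsion energy, so O ionizes more easily than half-filled N (2p³).
Tabulated first ionization energy (kJ/mol): N 1402, O 1314, Na 496, Br 1140.
So from highest to lowest: N > O > Br > Na.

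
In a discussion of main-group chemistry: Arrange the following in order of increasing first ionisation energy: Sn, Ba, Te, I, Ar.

Removing the outermost electron gets harder across a period and easier down a group.
Here both period and group differ, so the two effects have to be weighed against each other.
Sn > Ba: relative to Ba, both the across-period and down-group shifts push Sn's first ionization energy up.
Te > Sn: Te lies to the right of Sn in period 5, so the across-period effect alone puts Te higher.
I > Te: both are in period 5; the period trend gives I the larger value.
Ar > I: relative to I, both the across-period and down-group shifts push Ar's first ionization energy up.
Approximate values (kJ/mol): Ar 1521, Sn 709, Te 869, I 1008, Ba 503.
So from lowest to highest: Ba < Sn < Te < I < Ar.

Ba < Sn < Te < I < Ar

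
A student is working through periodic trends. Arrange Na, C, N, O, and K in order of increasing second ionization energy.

C, N, K, O, Na

After 1 electron has been removed, what remains? Na⁺ is the bare [Ne] core; C⁺ still has 3 valence electrons; N⁺ still has 4 valence electrons; O⁺ still has 5 valence electrons; K⁺ is the bare [Ar] core.
Usually core removal costs more than valence removal, but here the competition is close: a tightly held n=2 valence electron can cost more to remove than an n=3 core electron, so the actual values have to decide it.
Valence configurations: C⁺ [He]2s²2p¹, N⁺ [He]2s²2p², O⁺ [He]2s²2p³.
Tabulated IE_2 (kJ/mol): Na 4562, C 2353, N 2856, O 3388, K 3052.
Overall IE_2 order: C < N < K < O < Na.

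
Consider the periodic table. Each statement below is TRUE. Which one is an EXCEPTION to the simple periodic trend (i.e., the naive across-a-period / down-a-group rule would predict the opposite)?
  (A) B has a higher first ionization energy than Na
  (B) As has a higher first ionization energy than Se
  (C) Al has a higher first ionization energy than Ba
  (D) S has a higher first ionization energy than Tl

(B)

The general trend: first ionization energy increases across a period and decreases down a group.
(A) B (period 2, group 13) vs Na (period 3, group 1): the stated order agrees with the simple trend.
(B) As (period 4, group 15) vs Se (period 4, group 16): the stated order contradicts the simple trend.
(C) Al (period 3, group 13) vs Ba (period 6, group 2): the stated order agrees with the simple trend.
(D) S (period 3, group 16) vs Tl (period 6, group 13): the stated order agrees with the simple trend.
The exception is (B): Se (4p⁴) ionizes more easily than half-filled As (4p³).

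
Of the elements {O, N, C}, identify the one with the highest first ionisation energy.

IE₁ increases left→right with effective nuclear charge and decreases top→bottom as the valence shell moves farther out.
All lie in period 2; the across-period trend (first ionization energy increases left to right) applies, with the exception below.
Note the exception: N has a higher first ionization energy than O, contrary to the simple trend — pairing an electron in O's 2p⁴ costs repulsion energy, so O ionizes more easily than half-filled N (2p³).
Tabulated first ionization energy (kJ/mol): C 1086, N 1402, O 1314.
The highest first ionisation energy among these belongs to N.

N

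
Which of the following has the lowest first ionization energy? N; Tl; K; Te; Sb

K

N is in period 2, group 15; K is in period 4, group 1; Sb is in period 5, group 15; Te is in period 5, group 16; Tl is in period 6, group 13.
Across a period the outer electron is held more tightly (higher IE₁); down a group it sits in a higher shell, more shielded, and comes off more easily.
Neither a single period nor a single group — weigh both effects.
Tl > K: the two effects oppose for this pair; the across-period effect wins (589 vs 419 kJ/mol).
Sb > Tl: both effects reinforce here, so Sb is clearly the higher of the two.
Te > Sb: Te lies to the right of Sb in period 5, so the across-period effect alone puts Te higher.
N > Te: the two effects oppose for this pair; the down-group effect wins (1402 vs 869 kJ/mol).
For reference (kJ/mol): N 1402, K 419, Sb 831, Te 869, Tl 589.
The lowest first ionization energy among these belongs to K.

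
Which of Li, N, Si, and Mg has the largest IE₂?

After 1 electron has been removed, what remains? Li⁺ is the bare [He] core; N⁺ still has 4 valence electrons; Si⁺ still has 3 valence electrons; Mg⁺ still has 1 valence electron.
Breaking into a closed-shell core is much more expensive than removing a leftover valence electron — Li has the largest IE_2 here.
Valence configurations: N⁺ [He]2s²2p², Si⁺ [Ne]3s²3p¹, Mg⁺ [Ne]3s¹.
The numbers (kJ/mol): Li 7298, N 2856, Si 1577, Mg 1451.
So the second ionization energies run Mg < Si < N < Li.

Li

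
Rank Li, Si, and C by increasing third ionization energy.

Si, C, Li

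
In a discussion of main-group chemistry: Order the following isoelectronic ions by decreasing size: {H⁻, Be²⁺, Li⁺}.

All of these have 2 electrons, so size is governed by nuclear charge alone: the more protons, the stronger the pull on the same electron cloud, and the smaller the ion.
Nuclear charges: Be²⁺ (Z=4), Li⁺ (Z=3), H⁻ (Z=1).
Largest to smallest: H⁻ > Li⁺ > Be²⁺.

H⁻ > Li⁺ > Be²⁺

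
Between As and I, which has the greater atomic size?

I

Atomic radius shrinks across a period as nuclear charge pulls the same shell inward, and grows down a group as new shells are added.
These span different periods and groups, so the two trends combine.
I > As: period and group pull opposite ways; the down-group shift dominates (133 vs 121 pm).
Approximate values (pm): As 121, I 133.
So I has the greater atomic size (I > As).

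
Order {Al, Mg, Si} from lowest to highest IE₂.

Mg < Si < Al

Consider each +1 ion: Al⁺ still has 2 valence electrons; Mg⁺ still has 1 valence electron; Si⁺ still has 3 valence electrons.
All are still removing valence electrons, so compare the +1 ions as you would atoms: IE_2 generally rises across a period (higher Z_eff) and falls down a group (larger shell), subject to the usual subshell exceptions.
Valence configurations: Al⁺ [Ne]3s², Mg⁺ [Ne]3s¹, Si⁺ [Ne]3s²3p¹.
Si⁺ loses a lone 3p electron whereas Al⁺ must break into a filled 3s² pair, so IE_2(Al) > IE_2(Si) even though Si has the higher nuclear charge.
The numbers (kJ/mol): Al 1817, Mg 1451, Si 1577.
Hence IE_2: Mg < Si < Al.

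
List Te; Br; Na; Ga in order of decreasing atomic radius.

Na > Te > Ga > Br

Na is in period 3, group 1; Ga is in period 4, group 13; Br is in period 4, group 17; Te is in period 5, group 16.
Radius decreases left→right (rising Z_eff, same n) and increases top→bottom (higher n).
Here both period and group differ, so the two effects have to be weighed against each other.
Ga > Br: both are in period 4; the period trend gives Ga the larger value.
Te > Ga: period and group pull opposite ways; the down-group shift dominates (136 vs 124 pm).
Na > Te: period and group pull opposite ways; the across-period shift dominates (155 vs 136 pm).
Tabulated atomic radius (pm): Na 155, Ga 124, Br 114, Te 136.
So from largest to smallest: Na > Te > Ga > Br.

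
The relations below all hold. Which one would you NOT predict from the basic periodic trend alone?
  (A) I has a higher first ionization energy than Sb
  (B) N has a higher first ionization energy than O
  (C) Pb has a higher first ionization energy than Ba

The general trend: first ionization energy increases across a period and decreases down a group.
(A) I (period 5, group 17) vs Sb (period 5, group 15): the stated order agrees with the simple trend.
(B) N (period 2, group 15) vs O (period 2, group 16): the stated order contradicts the simple trend.
(C) Pb (period 6, group 14) vs Ba (period 6, group 2): the stated order agrees with the simple trend.
The exception is (B): pairing an electron in O's 2p⁴ costs repulsion energy, so O ionizes more easily than half-filled N (2p³).

(B)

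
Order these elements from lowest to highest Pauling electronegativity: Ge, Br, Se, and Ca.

Ca, Ge, Se, Br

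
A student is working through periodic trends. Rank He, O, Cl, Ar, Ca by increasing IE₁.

He is in period 1, group 18; O is in period 2, group 16; Cl is in period 3, group 17; Ar is in period 3, group 18; Ca is in period 4, group 2.
Across a period the outer electron is held more tightly (higher IE₁); down a group it sits in a higher shell, more shielded, and comes off more easily.
Neither a single period nor a single group — weigh both effects.
Cl > Ca: relative to Ca, both the across-period and down-group shifts push Cl's first ionization energy up.
O > Cl: the two effects oppose for this pair; the down-group effect wins (1314 vs 1251 kJ/mol).
Ar > O: the two effects oppose for this pair; the across-period effect wins (1521 vs 1314 kJ/mol).
He > Ar: they share group 18; the group trend gives He the larger value.
Tabulated first ionization energy (kJ/mol): He 2372, O 1314, Cl 1251, Ar 1521, Ca 590.
So from lowest to highest: Ca < Cl < O < Ar < He.

Ca < Cl < O < Ar < He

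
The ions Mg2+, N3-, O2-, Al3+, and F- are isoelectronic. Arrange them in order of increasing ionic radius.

All of these have 10 electrons, so size is governed by nuclear charge alone: the more protons, the stronger the pull on the same electron cloud, and the smaller the ion.
Nuclear charges: Al3+ (Z=13), Mg2+ (Z=12), F- (Z=9), O2- (Z=8), N3- (Z=7).
Smallest to largest: Al3+ < Mg2+ < F- < O2- < N3-.

Al3+ < Mg2+ < F- < O2- < N3-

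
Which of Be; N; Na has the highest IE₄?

After 3 electrons have been removed, what remains? Be³⁺ is already 1 electron into the core; N³⁺ still has 2 valence electrons; Na³⁺ is already 2 electrons into the core.
Core electrons are held far more tightly than valence electrons, so Na and Be top the IE_4 order.
The numbers (kJ/mol): Be 21007, N 7475, Na 9543.
So the fourth ionization energies run N < Na < Be.

Be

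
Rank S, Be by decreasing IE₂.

IE_2 is the cost of taking one more electron from the +1 cation: S⁺ still has 5 valence electrons; Be⁺ still has 1 valence electron.
All are still removing valence electrons, so compare the +1 ions as you would atoms: IE_2 generally rises across a period (higher Z_eff) and falls down a group (larger shell), subject to the usual subshell exceptions.
Valence configurations: S⁺ [Ne]3s²3p³, Be⁺ [He]2s¹.
Approximate IE_2 values (kJ/mol): S 2252, Be 1757.
Overall IE_2 order: Be < S.

S > Be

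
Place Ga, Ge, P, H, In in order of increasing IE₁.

In < Ga < Ge < P < H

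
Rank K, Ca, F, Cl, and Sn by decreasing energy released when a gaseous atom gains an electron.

F is in period 2, group 17; Cl is in period 3, group 17; K is in period 4, group 1; Ca is in period 4, group 2; Sn is in period 5, group 14.
Atoms with high Z_eff and room in the valence shell (especially the halogens) have the most exothermic electron affinities.
These span different periods and groups, so the two trends combine.
K > Ca: this pair runs against the simple trend — see the exception note.
Sn > K: period and group pull opposite ways; the across-period shift dominates (107 vs 48 kJ/mol).
F > Sn: both effects reinforce here, so F is clearly the higher of the two.
Cl > F: this pair runs against the simple trend — see the exception note.
Note the exception: K has a higher electron affinity than Ca, contrary to the simple trend — adding an electron to Ca (ns²) has to open a new, higher-energy np subshell, which is unfavourable.
Note the exception: Cl has a higher electron affinity than F, contrary to the simple trend — F's small 2p subshell makes the incoming electron feel strong e⁻–e⁻ repulsion, so Cl actually releases more energy on gaining an electron.
Approximate values (kJ/mol): F 328, Cl 349, K 48, Ca 2, Sn 107.
So from highest to lowest: Cl > F > Sn > K > Ca.

Cl, F, Sn, K, Ca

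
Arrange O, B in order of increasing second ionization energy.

The second ionization energy removes an electron from the +1 ion. For each element: O⁺ still has 5 valence electrons; B⁺ still has 2 valence electrons.
All are still removing valence electrons, so compare the +1 ions as you would atoms: IE_2 generally rises across a period (higher Z_eff) and falls down a group (larger shell), subject to the usual subshell exceptions.
Valence configurations: O⁺ [He]2s²2p³, B⁺ [He]2s².
The numbers (kJ/mol): O 3388, B 2427.
Putting it together, IE_2: B < O.

B < O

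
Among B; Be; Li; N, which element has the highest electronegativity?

N

Electronegativity increases across a period and decreases down a group, tracking effective nuclear charge and atomic size.
All lie in period 2, so electronegativity increases left to right.
The highest electronegativity among these belongs to N.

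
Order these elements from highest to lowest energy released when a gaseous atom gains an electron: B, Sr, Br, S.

B is in period 2, group 13; S is in period 3, group 16; Br is in period 4, group 17; Sr is in period 5, group 2.
Electron affinity generally becomes more exothermic across a period toward the halogens and less exothermic down a group.
Neither a single period nor a single group — weigh both effects.
B > Sr: relative to Sr, both the across-period and down-group shifts push B's electron affinity up.
S > B: period and group pull opposite ways; the across-period shift dominates (200 vs 27 kJ/mol).
Br > S: the two effects oppose for this pair; the across-period effect wins (325 vs 200 kJ/mol).
Tabulated electron affinity (kJ/mol): B 27, S 200, Br 325, Sr 5.
So from highest to lowest: Br > S > B > Sr.

Br > S > B > Sr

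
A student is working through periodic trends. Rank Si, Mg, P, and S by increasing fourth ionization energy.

Si < S < P < Mg

Consider each +3 ion: Si³⁺ still has 1 valence electron; Mg³⁺ is already 1 electron into the core; P³⁺ still has 2 valence electrons; S³⁺ still has 3 valence electrons.
Core electrons are held far more tightly than valence electrons, so Mg tops the IE_4 order.
Valence configurations: Si³⁺ [Ne]3s¹, P³⁺ [Ne]3s², S³⁺ [Ne]3s²3p¹.
S³⁺ loses a lone 3p electron whereas P³⁺ must break into a filled 3s² pair, so IE_4(P) > IE_4(S) even though S has the higher nuclear charge.
Approximate IE_4 values (kJ/mol): Si 4356, Mg 10543, P 4964, S 4556.
So the fourth ionization energies run Si < S < P < Mg.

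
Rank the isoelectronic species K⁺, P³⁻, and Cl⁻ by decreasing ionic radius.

All of these have 18 electrons, so size is governed by nuclear charge alone: the more protons, the stronger the pull on the same electron cloud, and the smaller the ion.
Nuclear charges: K⁺ (Z=19), Cl⁻ (Z=17), P³⁻ (Z=15).
Largest to smallest: P³⁻ > Cl⁻ > K⁺.

P³⁻ > Cl⁻ > K⁺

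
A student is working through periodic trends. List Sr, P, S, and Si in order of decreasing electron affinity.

S > Si > P > Sr

Si is in period 3, group 14; P is in period 3, group 15; S is in period 3, group 16; Sr is in period 5, group 2.
EA tends to increase across a period and decrease down a group, though the pattern is less regular than for IE or radius.
These span different periods and groups, so the two trends combine.
P > Sr: both effects reinforce here, so P is clearly the higher of the two.
Si > P: this pair runs against the simple trend — see the exception note.
S > Si: both are in period 3; the period trend gives S the larger value.
Note the exception: Si has a higher electron affinity than P, contrary to the simple trend — adding an electron to P's half-filled 3p³ is unfavourable, so Si (3p²) has the more exothermic EA.
For reference (kJ/mol): Si 134, P 72, S 200, Sr 5.
So from highest to lowest: S > Si > P > Sr.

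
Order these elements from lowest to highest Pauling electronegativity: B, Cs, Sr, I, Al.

Cs < Sr < Al < B < I

B is in period 2, group 13; Al is in period 3, group 13; Sr is in period 5, group 2; I is in period 5, group 17; Cs is in period 6, group 1.
Atoms toward the upper right of the periodic table pull bonding electrons most strongly.
These span different periods and groups, so the two trends combine.
Sr > Cs: both effects reinforce here, so Sr is clearly the higher of the two.
Al > Sr: both effects reinforce here, so Al is clearly the higher of the two.
B > Al: they share group 13; the group trend gives B the larger value.
I > B: the two effects oppose for this pair; the across-period effect wins (2.66 vs 2.04).
For reference (Pauling): B 2.04, Al 1.61, Sr 0.95, I 2.66, Cs 0.79.
So from lowest to highest: Cs < Sr < Al < B < I.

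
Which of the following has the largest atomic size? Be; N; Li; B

Moving right in a period, electrons are added to the same shell under a stronger nuclear pull, so atoms get smaller; moving down, a new shell is opened and atoms get larger.
All lie in period 2, so atomic radius increases right to left.
The largest atomic size among these belongs to Li.

Li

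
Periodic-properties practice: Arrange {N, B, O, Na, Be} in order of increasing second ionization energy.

Be, B, N, O, Na

The second ionization energy removes an electron from the +1 ion. For each element: N⁺ still has 4 valence electrons; B⁺ still has 2 valence electrons; O⁺ still has 5 valence electrons; Na⁺ is the bare [Ne] core; Be⁺ still has 1 valence electron.
Pulling an electron out of a noble-gas core costs far more than removing a remaining valence electron, so Na sits at the high end of IE_2.
Valence configurations: N⁺ [He]2s²2p², B⁺ [He]2s², O⁺ [He]2s²2p³, Be⁺ [He]2s¹.
The numbers (kJ/mol): N 2856, B 2427, O 3388, Na 4562, Be 1757.
Hence IE_2: Be < B < N < O < Na.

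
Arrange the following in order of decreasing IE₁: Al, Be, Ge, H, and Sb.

H, Be, Sb, Ge, Al

H is in period 1, group 1; Be is in period 2, group 2; Al is in period 3, group 13; Ge is in period 4, group 14; Sb is in period 5, group 15.
IE₁ increases left→right with effective nuclear charge and decreases top→bottom as the valence shell moves farther out.
These sit on a diagonal, where the across-period and down-group effects partly cancel.
Ge > Al: period and group pull opposite ways; the across-period shift dominates (762 vs 578 kJ/mol).
Sb > Ge: the two effects oppose for this pair; the across-period effect wins (831 vs 762 kJ/mol).
Be > Sb: the two effects oppose for this pair; the down-group effect wins (900 vs 831 kJ/mol).
H > Be: period and group pull opposite ways; the down-group shift dominates (1312 vs 900 kJ/mol).
Approximate values (kJ/mol): H 1312, Be 900, Al 578, Ge 762, Sb 831.
So from highest to lowest: H > Be > Sb > Ge > Al.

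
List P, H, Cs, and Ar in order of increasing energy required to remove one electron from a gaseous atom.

Cs < P < H < Ar

H is in period 1, group 1; P is in period 3, group 15; Ar is in period 3, group 18; Cs is in period 6, group 1.
IE₁ increases left→right with effective nuclear charge and decreases top→bottom as the valence shell moves farther out.
Here both period and group differ, so the two effects have to be weighed against each other.
P > Cs: relative to Cs, both the across-period and down-group shifts push P's first ionization energy up.
H > P: period and group pull opposite ways; the down-group shift dominates (1312 vs 1012 kJ/mol).
Ar > H: period and group pull opposite ways; the across-period shift dominates (1521 vs 1312 kJ/mol).
Approximate values (kJ/mol): H 1312, P 1012, Ar 1521, Cs 376.
So from lowest to highest: Cs < P < H < Ar.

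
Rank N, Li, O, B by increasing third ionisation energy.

After 2 electrons have been removed, what remains? N²⁺ still has 3 valence electrons; Li²⁺ is already 1 electron into the core; O²⁺ still has 4 valence electrons; B²⁺ still has 1 valence electron.
Pulling an electron out of a noble-gas core costs far more than removing a remaining valence electron, so Li sits at the high end of IE_3.
Valence configurations: N²⁺ [He]2s²2p¹, O²⁺ [He]2s²2p², B²⁺ [He]2s¹.
Approximate IE_3 values (kJ/mol): N 4578, Li 11815, O 5300, B 3660.
So the third ionization energies run B < N < O < Li.

B, N, O, Li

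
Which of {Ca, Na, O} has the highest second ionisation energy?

Na

After 1 electron has been removed, what remains? Ca⁺ still has 1 valence electron; Na⁺ is the bare [Ne] core; O⁺ still has 5 valence electrons.
Breaking into a closed-shell core is much more expensive than removing a leftover valence electron — Na has the largest IE_2 here.
Valence configurations: Ca⁺ [Ar]4s¹, O⁺ [He]2s²2p³.
The numbers (kJ/mol): Ca 1145, Na 4562, O 3388.
Putting it together, IE_2: Ca < O < Na.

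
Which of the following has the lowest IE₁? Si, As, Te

Si is in period 3, group 14; As is in period 4, group 15; Te is in period 5, group 16.
IE₁ increases left→right with effective nuclear charge and decreases top→bottom as the valence shell moves farther out.
Here both period and group differ, so the two effects have to be weighed against each other.
Te > Si: the two effects oppose for this pair; the across-period effect wins (869 vs 786 kJ/mol).
As > Te: the two effects oppose for this pair; the down-group effect wins (947 vs 869 kJ/mol).
Tabulated first ionization energy (kJ/mol): Si 786, As 947, Te 869.
The lowest IE₁ among these belongs to Si.

Si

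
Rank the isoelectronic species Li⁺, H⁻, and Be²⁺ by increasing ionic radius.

Be²⁺ < Li⁺ < H⁻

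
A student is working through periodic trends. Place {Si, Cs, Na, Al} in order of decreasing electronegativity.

Na is in period 3, group 1; Al is in period 3, group 13; Si is in period 3, group 14; Cs is in period 6, group 1.
Atoms toward the upper right of the periodic table pull bonding electrons most strongly.
These span different periods and groups, so the two trends combine.
Na > Cs: Na sits above Cs in group 1, so the down-group effect alone puts Na higher.
Al > Na: both are in period 3; the period trend gives Al the larger value.
Si > Al: Si lies to the right of Al in period 3, so the across-period effect alone puts Si higher.
Approximate values (Pauling): Na 0.93, Al 1.61, Si 1.90, Cs 0.79.
So from highest to lowest: Si > Al > Na > Cs.

Si > Al > Na > Cs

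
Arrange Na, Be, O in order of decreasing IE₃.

Be > Na > O

IE_3 is the cost of taking one more electron from the +2 cation: Na²⁺ is already 1 electron into the core; Be²⁺ is the bare [He] core; O²⁺ still has 4 valence electrons.
Core electrons are held far more tightly than valence electrons, so Na and Be top the IE_3 order.
Approximate IE_3 values (kJ/mol): Na 6910, Be 14849, O 5300.
Hence IE_3: O < Na < Be.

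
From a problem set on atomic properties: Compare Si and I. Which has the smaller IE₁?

Removing the outermost electron gets harder across a period and easier down a group.
Neither a single period nor a single group — weigh both effects.
I > Si: period and group pull opposite ways; the across-period shift dominates (1008 vs 786 kJ/mol).
For reference (kJ/mol): Si 786, I 1008.
So Si has the smaller IE₁ (Si < I).

Si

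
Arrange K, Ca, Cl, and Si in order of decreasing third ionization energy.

After 2 electrons have been removed, what remains? K²⁺ is already 1 electron into the core; Ca²⁺ is the bare [Ar] core; Cl²⁺ still has 5 valence electrons; Si²⁺ still has 2 valence electrons.
Core electrons are held far more tightly than valence electrons, so K and Ca top the IE_3 order.
Valence configurations: Cl²⁺ [Ne]3s²3p³, Si²⁺ [Ne]3s².
Tabulated IE_3 (kJ/mol): K 4420, Ca 4912, Cl 3822, Si 3232.
Putting it together, IE_3: Si < Cl < K < Ca.

Ca > K > Cl > Si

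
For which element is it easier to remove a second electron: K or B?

IE_2 is the cost of taking one more electron from the +1 cation: K⁺ is the bare [Ar] core; B⁺ still has 2 valence electrons.
Core electrons are held far more tightly than valence electrons, so K tops the IE_2 order.
Tabulated IE_2 (kJ/mol): K 3052, B 2427.
Putting it together, IE_2: B < K.

B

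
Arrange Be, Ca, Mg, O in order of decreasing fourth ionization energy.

The fourth ionization energy removes an electron from the +3 ion. For each element: Be³⁺ is already 1 electron into the core; Ca³⁺ is already 1 electron into the core; Mg³⁺ is already 1 electron into the core; O³⁺ still has 3 valence electrons.
Usually core removal costs more than valence removal, but here the competition is close: a tightly held n=2 valence electron can cost more to remove than an n=3 core electron, so the actual values have to decide it.
The numbers (kJ/mol): Be 21007, Ca 6491, Mg 10543, O 7469.
So the fourth ionization energies run Ca < O < Mg < Be.

Be > Mg > O > Ca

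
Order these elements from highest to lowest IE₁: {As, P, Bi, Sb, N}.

N > P > As > Sb > Bi

N is in period 2, group 15; P is in period 3, group 15; As is in period 4, group 15; Sb is in period 5, group 15; Bi is in period 6, group 15.
First ionization energy rises across a period (greater Z_eff holds electrons more tightly) and falls down a group (valence electrons are farther from the nucleus).
All are in group 15, so first ionization energy increases up the group.
So from highest to lowest: N > P > As > Sb > Bi.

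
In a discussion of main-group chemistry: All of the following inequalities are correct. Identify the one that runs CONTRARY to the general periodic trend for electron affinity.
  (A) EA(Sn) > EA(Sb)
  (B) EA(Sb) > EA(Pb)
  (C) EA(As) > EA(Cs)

(A)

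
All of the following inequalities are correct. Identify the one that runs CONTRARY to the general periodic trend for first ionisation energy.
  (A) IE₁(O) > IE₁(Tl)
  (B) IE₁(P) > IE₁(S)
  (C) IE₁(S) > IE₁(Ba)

(B)

The general trend: first ionisation energy increases across a period and decreases down a group.
(A) O (period 2, group 16) vs Tl (period 6, group 13): the stated order agrees with the simple trend.
(B) P (period 3, group 15) vs S (period 3, group 16): the stated order contradicts the simple trend.
(C) S (period 3, group 16) vs Ba (period 6, group 2): the stated order agrees with the simple trend.
The exception is (B): S (3p⁴) ionizes more easily than half-filled P (3p³) because the paired 3p electron in S is pushed out by e⁻–e⁻ repulsion.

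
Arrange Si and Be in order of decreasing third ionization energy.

Be > Si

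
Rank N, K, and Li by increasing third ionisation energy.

After 2 electrons have been removed, what remains? N²⁺ still has 3 valence electrons; K²⁺ is already 1 electron into the core; Li²⁺ is already 1 electron into the core.
Usually core removal costs more than valence removal, but here the competition is close: a tightly held n=2 valence electron can cost more to remove than an n=3 core electron, so the actual values have to decide it.
Approximate IE_3 values (kJ/mol): N 4578, K 4420, Li 11815.
Hence IE_3: K < N < Li.

K < N < Li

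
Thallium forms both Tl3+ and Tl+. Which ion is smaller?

Tl3+

Both ions have Z = 81 protons, but Tl3+ has lost more electrons, so its remaining electrons feel a larger effective nuclear charge per electron and are pulled in more tightly.
Higher positive charge → smaller ion, so Tl+ > Tl3+.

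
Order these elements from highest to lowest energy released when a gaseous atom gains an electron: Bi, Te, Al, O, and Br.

O is in period 2, group 16; Al is in period 3, group 13; Br is in period 4, group 17; Te is in period 5, group 16; Bi is in period 6, group 15.
EA tends to increase across a period and decrease down a group, though the pattern is less regular than for IE or radius.
Here both period and group differ, so the two effects have to be weighed against each other.
Bi > Al: the two effects oppose for this pair; the across-period effect wins (91 vs 42 kJ/mol).
O > Bi: both effects reinforce here, so O is clearly the higher of the two.
Te > O: this pair runs against the simple trend — see the exception note.
Br > Te: relative to Te, both the across-period and down-group shifts push Br's electron affinity up.
Note the exception: Te has a higher electron affinity than O, contrary to the simple trend — O's compact 2p subshell gives strong electron–electron repulsion on the added electron.
Tabulated electron affinity (kJ/mol): O 141, Al 42, Br 325, Te 190, Bi 91.
So from highest to lowest: Br > Te > O > Bi > Al.

Br > Te > O > Bi > Al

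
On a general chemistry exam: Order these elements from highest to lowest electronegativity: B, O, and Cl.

O > Cl > B

B is in period 2, group 13; O is in period 2, group 16; Cl is in period 3, group 17.
EN rises left→right (higher Z_eff, smaller atoms) and falls top→bottom (larger, more shielded atoms).
Neither a single period nor a single group — weigh both effects.
Cl > B: the two effects oppose for this pair; the across-period effect wins (3.16 vs 2.04).
O > Cl: the two effects oppose for this pair; the down-group effect wins (3.44 vs 3.16).
For reference (Pauling): B 2.04, O 3.44, Cl 3.16.
So from highest to lowest: O > Cl > B.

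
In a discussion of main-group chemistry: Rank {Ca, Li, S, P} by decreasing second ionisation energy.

The second ionization energy removes an electron from the +1 ion. For each element: Ca⁺ still has 1 valence electron; Li⁺ is the bare [He] core; S⁺ still has 5 valence electrons; P⁺ still has 4 valence electrons.
Pulling an electron out of a noble-gas core costs far more than removing a remaining valence electron, so Li sits at the high end of IE_2.
Valence configurations: Ca⁺ [Ar]4s¹, S⁺ [Ne]3s²3p³, P⁺ [Ne]3s²3p².
Tabulated IE_2 (kJ/mol): Ca 1145, Li 7298, S 2252, P 1907.
So the second ionization energies run Ca < P < S < Li.

Li, S, P, Ca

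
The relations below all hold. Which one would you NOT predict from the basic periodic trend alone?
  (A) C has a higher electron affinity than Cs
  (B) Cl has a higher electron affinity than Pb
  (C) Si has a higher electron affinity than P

(C)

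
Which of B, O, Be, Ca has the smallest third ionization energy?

IE_3 is the cost of taking one more electron from the +2 cation: B²⁺ still has 1 valence electron; O²⁺ still has 4 valence electrons; Be²⁺ is the bare [He] core; Ca²⁺ is the bare [Ar] core.
Usually core removal costs more than valence removal, but here the competition is close: a tightly held n=2 valence electron can cost more to remove than an n=3 core electron, so the actual values have to decide it.
Valence configurations: B²⁺ [He]2s¹, O²⁺ [He]2s²2p².
Tabulated IE_3 (kJ/mol): B 3660, O 5300, Be 14849, Ca 4912.
Overall IE_3 order: B < Ca < O < Be.

B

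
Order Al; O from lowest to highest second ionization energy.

Al < O

The second ionization energy removes an electron from the +1 ion. For each element: Al⁺ still has 2 valence electrons; O⁺ still has 5 valence electrons.
All are still removing valence electrons, so compare the +1 ions as you would atoms: IE_2 generally rises across a period (higher Z_eff) and falls down a group (larger shell), subject to the usual subshell exceptions.
Valence configurations: Al⁺ [Ne]3s², O⁺ [He]2s²2p³.
The numbers (kJ/mol): Al 1817, O 3388.
Hence IE_2: Al < O.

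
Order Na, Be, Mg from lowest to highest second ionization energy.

After 1 electron has been removed, what remains? Na⁺ is the bare [Ne] core; Be⁺ still has 1 valence electron; Mg⁺ still has 1 valence electron.
Breaking into a closed-shell core is much more expensive than removing a leftover valence electron — Na has the largest IE_2 here.
Valence configurations: Be⁺ [He]2s¹, Mg⁺ [Ne]3s¹.
Approximate IE_2 values (kJ/mol): Na 4562, Be 1757, Mg 1451.
Hence IE_2: Mg < Be < Na.

Mg < Be < Na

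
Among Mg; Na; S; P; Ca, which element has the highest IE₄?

Mg

The fourth ionization energy removes an electron from the +3 ion. For each element: Mg³⁺ is already 1 electron into the core; Na³⁺ is already 2 electrons into the core; S³⁺ still has 3 valence electrons; P³⁺ still has 2 valence electrons; Ca³⁺ is already 1 electron into the core.
Core electrons are held far more tightly than valence electrons, so Ca, Na and Mg top the IE_4 order.
Valence configurations: S³⁺ [Ne]3s²3p¹, P³⁺ [Ne]3s².
S³⁺ loses a lone 3p electron whereas P³⁺ must break into a filled 3s² pair, so IE_4(P) > IE_4(S) even though S has the higher nuclear charge.
Approximate IE_4 values (kJ/mol): Mg 10543, Na 9543, S 4556, P 4964, Ca 6491.
So the fourth ionization energies run S < P < Ca < Na < Mg.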